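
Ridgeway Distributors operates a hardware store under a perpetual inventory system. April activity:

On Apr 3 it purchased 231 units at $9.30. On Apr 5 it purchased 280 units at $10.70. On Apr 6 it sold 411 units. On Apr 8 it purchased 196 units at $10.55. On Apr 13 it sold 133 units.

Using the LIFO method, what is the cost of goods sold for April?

COGS = $5,617.45

Apr 6, 411 sold [LIFO — newest first]: 280 @ $10.70 + 131 @ $9.30 = $4,214.30
Apr 13, 133 sold [LIFO — newest first]: 133 @ $10.55 = $1,403.15
Total COGS = $4,214.30 + $1,403.15 = $5,617.45
Ending inventory: 100 @ $9.30 + 63 @ $10.55 = $1,594.65
Check: goods available $7,212.10 = COGS $5,617.45 + ending $1,594.65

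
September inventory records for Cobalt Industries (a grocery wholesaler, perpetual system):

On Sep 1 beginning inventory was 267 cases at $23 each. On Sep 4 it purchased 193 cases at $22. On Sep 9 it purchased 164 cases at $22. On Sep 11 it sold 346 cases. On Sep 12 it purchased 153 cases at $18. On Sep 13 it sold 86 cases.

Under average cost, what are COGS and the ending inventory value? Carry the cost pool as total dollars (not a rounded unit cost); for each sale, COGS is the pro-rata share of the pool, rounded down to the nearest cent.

After Sep 1: 267 on hand, pool $6,141.00 (≈ $23.0000 each)
After Sep 4: 460 on hand, pool $10,387.00 (≈ $22.5804 each)
After Sep 9: 624 on hand, pool $13,995.00 (≈ $22.4279 each)
Sep 11, sell 346: 346/624 × $13,995.00 → $7,760.04
After Sep 12: 431 on hand, pool $8,988.96 (≈ $20.8561 each)
Sep 13, sell 86: 86/431 × $8,988.96 → $1,793.62
Total COGS = $7,760.04 + $1,793.62 = $9,553.66
Ending inventory (cost pool remaining) = $7,195.34
Check: goods available $16,749.00 = COGS $9,553.66 + ending $7,195.34

COGS = $9,553.66; ending inventory = $7,195.34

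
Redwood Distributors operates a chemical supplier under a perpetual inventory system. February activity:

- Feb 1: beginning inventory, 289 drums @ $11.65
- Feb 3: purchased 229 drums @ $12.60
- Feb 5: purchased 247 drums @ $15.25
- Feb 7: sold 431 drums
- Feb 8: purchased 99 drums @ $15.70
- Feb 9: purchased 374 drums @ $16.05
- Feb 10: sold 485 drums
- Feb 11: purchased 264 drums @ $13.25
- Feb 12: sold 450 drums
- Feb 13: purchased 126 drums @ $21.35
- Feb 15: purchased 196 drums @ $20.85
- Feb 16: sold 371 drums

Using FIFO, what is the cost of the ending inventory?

Feb 7, 431 sold [FIFO — oldest first]: 289 @ $11.65 + 142 @ $12.60 = $5,156.05
Feb 10, 485 sold [FIFO — oldest first]: 87 @ $12.60 + 247 @ $15.25 + 99 @ $15.70 + 52 @ $16.05 = $7,251.85
Feb 12, 450 sold [FIFO — oldest first]: 322 @ $16.05 + 128 @ $13.25 = $6,864.10
Feb 16, 371 sold [FIFO — oldest first]: 136 @ $13.25 + 126 @ $21.35 + 109 @ $20.85 = $6,764.75
Total COGS = $5,156.05 + $7,251.85 + $6,864.10 + $6,764.75 = $26,036.75
Ending inventory: 87 @ $20.85 = $1,813.95

Ending inventory = $1,813.95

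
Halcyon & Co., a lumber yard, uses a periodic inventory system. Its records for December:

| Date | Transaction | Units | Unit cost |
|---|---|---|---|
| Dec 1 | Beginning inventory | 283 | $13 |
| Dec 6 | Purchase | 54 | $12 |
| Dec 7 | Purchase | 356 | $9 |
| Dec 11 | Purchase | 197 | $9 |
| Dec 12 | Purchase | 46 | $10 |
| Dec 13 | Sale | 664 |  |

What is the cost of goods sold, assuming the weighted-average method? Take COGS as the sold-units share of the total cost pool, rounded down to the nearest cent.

COGS = $6,926.59

Dec 13, sell 664: 664/936 × $9,764.00 → $6,926.59
Ending inventory (cost pool remaining) = $2,837.41
Check: goods available $9,764.00 = COGS $6,926.59 + ending $2,837.41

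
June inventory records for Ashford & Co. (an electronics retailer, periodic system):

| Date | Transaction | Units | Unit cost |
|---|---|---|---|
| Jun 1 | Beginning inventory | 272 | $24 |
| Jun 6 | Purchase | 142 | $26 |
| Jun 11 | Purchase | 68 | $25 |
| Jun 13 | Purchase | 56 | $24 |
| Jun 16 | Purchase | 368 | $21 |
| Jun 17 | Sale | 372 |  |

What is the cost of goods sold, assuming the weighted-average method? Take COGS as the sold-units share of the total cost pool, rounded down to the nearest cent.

Jun 17, sell 372: 372/906 × $20,992.00 → $8,619.23
Ending inventory (cost pool remaining) = $12,372.77
Check: goods available $20,992.00 = COGS $8,619.23 + ending $12,372.77

COGS = $8,619.23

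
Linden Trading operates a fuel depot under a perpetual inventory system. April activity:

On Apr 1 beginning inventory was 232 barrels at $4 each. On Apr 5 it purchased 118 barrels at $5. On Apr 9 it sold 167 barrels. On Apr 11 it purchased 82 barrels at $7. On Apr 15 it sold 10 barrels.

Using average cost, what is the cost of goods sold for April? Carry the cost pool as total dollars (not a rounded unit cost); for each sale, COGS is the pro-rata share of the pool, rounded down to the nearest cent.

COGS = $775.91

After Apr 1: 232 on hand, pool $928.00 (≈ $4.0000 each)
After Apr 5: 350 on hand, pool $1,518.00 (≈ $4.3371 each)
Apr 9, sell 167: 167/350 × $1,518.00 → $724.30
After Apr 11: 265 on hand, pool $1,367.70 (≈ $5.1611 each)
Apr 15, sell 10: 10/265 × $1,367.70 → $51.61
Total COGS = $724.30 + $51.61 = $775.91
Ending inventory (cost pool remaining) = $1,316.09
Check: goods available $2,092.00 = COGS $775.91 + ending $1,316.09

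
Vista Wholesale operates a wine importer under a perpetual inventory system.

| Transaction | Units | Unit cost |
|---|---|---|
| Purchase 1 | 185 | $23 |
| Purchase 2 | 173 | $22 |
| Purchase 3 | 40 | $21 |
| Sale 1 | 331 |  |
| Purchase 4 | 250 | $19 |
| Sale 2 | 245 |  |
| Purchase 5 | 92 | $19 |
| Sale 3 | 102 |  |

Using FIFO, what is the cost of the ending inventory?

Sale 1 (331) [FIFO — oldest first]: 185 @ $23 + 146 @ $22 = $7,467
Sale 2 (245) [FIFO — oldest first]: 27 @ $22 + 40 @ $21 + 178 @ $19 = $4,816
Sale 3 (102) [FIFO — oldest first]: 72 @ $19 + 30 @ $19 = $1,938
Total COGS = $7,467 + $4,816 + $1,938 = $14,221
Ending inventory: 62 @ $19 = $1,178

Ending inventory = $1,178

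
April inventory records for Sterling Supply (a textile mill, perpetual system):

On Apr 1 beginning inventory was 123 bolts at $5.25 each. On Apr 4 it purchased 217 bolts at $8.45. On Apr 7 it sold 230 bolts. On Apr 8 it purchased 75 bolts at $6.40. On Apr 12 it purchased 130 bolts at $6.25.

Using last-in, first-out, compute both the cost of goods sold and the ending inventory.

COGS = $1,901.90; ending inventory = $1,870.00

Apr 7, 230 sold [LIFO — newest first]: 217 @ $8.45 + 13 @ $5.25 = $1,901.90
Ending inventory: 110 @ $5.25 + 75 @ $6.40 + 130 @ $6.25 = $1,870.00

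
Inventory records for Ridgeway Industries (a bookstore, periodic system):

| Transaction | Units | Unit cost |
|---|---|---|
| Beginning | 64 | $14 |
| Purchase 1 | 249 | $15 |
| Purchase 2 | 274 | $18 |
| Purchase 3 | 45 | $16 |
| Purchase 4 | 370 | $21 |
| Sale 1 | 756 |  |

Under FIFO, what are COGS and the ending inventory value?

Sale 1 (756) [FIFO — oldest first]: 64 @ $14 + 249 @ $15 + 274 @ $18 + 45 @ $16 + 124 @ $21 = $12,887
Ending inventory: 246 @ $21 = $5,166

COGS = $12,887; ending inventory = $5,166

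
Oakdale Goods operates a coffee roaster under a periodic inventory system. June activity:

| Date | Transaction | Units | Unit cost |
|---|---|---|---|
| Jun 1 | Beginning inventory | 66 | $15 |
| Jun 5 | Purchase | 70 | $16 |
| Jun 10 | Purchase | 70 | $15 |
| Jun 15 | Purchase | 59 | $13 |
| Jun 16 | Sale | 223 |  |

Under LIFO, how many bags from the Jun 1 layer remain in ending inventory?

42

Jun 16, 223 sold [LIFO — newest first]: 59 @ $13 + 70 @ $15 + 70 @ $16 + 24 @ $15 = $3,297
Ending inventory: 42 @ $15 = $630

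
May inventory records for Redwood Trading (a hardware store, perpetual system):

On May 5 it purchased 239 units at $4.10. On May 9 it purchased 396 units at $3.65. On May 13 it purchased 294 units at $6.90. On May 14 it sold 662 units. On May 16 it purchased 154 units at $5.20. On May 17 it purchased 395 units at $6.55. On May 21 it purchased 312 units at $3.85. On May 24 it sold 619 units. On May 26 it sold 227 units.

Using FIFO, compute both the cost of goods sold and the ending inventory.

COGS = $7,957.45; ending inventory = $1,085.70

May 14, 662 sold [FIFO — oldest first]: 239 @ $4.10 + 396 @ $3.65 + 27 @ $6.90 = $2,611.60
May 24, 619 sold [FIFO — oldest first]: 267 @ $6.90 + 154 @ $5.20 + 198 @ $6.55 = $3,940.00
May 26, 227 sold [FIFO — oldest first]: 197 @ $6.55 + 30 @ $3.85 = $1,405.85
Total COGS = $2,611.60 + $3,940.00 + $1,405.85 = $7,957.45
Ending inventory: 282 @ $3.85 = $1,085.70
Check: goods available $9,043.15 = COGS $7,957.45 + ending $1,085.70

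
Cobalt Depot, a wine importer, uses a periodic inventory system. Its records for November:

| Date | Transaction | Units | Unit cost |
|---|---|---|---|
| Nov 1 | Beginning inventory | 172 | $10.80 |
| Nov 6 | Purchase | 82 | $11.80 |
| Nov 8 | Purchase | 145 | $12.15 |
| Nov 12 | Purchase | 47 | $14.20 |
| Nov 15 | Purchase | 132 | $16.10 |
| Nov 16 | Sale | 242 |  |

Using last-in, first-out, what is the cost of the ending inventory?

Nov 16, 242 sold [LIFO — newest first]: 132 @ $16.10 + 47 @ $14.20 + 63 @ $12.15 = $3,558.05
Ending inventory: 172 @ $10.80 + 82 @ $11.80 + 82 @ $12.15 = $3,821.50
Check: goods available $7,379.55 = COGS $3,558.05 + ending $3,821.50

Ending inventory = $3,821.50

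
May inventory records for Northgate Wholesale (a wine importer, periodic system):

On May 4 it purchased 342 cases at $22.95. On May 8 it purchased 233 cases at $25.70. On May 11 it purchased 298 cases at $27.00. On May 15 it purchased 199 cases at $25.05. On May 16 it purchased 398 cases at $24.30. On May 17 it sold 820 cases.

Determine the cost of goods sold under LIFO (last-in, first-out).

May 17, 820 sold [LIFO — newest first]: 398 @ $24.30 + 199 @ $25.05 + 223 @ $27.00 = $20,677.35
Ending inventory: 342 @ $22.95 + 233 @ $25.70 + 75 @ $27.00 = $15,862.00

COGS = $20,677.35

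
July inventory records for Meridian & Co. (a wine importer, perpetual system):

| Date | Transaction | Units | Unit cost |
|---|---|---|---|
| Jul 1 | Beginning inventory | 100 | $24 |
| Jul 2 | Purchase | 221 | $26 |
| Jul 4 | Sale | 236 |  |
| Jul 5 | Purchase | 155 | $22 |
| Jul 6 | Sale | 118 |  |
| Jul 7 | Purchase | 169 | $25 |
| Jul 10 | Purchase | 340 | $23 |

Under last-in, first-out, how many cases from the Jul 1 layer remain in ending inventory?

Jul 4, 236 sold [LIFO — newest first]: 221 @ $26 + 15 @ $24 = $6,106
Jul 6, 118 sold [LIFO — newest first]: 118 @ $22 = $2,596
Total COGS = $6,106 + $2,596 = $8,702
Ending inventory: 85 @ $24 + 37 @ $22 + 169 @ $25 + 340 @ $23 = $14,899

85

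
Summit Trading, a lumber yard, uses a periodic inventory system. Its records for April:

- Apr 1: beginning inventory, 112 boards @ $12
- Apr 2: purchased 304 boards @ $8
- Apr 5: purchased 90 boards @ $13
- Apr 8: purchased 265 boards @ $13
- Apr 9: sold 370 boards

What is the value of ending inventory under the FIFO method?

Ending inventory = $4,983

Apr 9, 370 sold [FIFO — oldest first]: 112 @ $12 + 258 @ $8 = $3,408
Ending inventory: 46 @ $8 + 90 @ $13 + 265 @ $13 = $4,983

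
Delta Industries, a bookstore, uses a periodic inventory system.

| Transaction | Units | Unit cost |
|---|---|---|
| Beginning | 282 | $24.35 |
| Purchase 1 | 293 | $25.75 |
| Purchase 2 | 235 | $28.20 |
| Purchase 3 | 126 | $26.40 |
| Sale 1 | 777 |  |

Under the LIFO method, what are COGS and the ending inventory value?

Sale 1 (777) [LIFO — newest first]: 126 @ $26.40 + 235 @ $28.20 + 293 @ $25.75 + 123 @ $24.35 = $20,493.20
Ending inventory: 159 @ $24.35 = $3,871.65

COGS = $20,493.20; ending inventory = $3,871.65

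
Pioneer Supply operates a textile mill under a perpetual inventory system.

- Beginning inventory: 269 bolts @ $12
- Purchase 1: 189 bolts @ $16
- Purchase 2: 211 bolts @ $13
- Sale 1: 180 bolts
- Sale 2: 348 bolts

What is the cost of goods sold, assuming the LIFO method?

COGS = $7,303

Sale 1 (180) [LIFO — newest first]: 180 @ $13 = $2,340
Sale 2 (348) [LIFO — newest first]: 31 @ $13 + 189 @ $16 + 128 @ $12 = $4,963
Total COGS = $2,340 + $4,963 = $7,303
Ending inventory: 141 @ $12 = $1,692
Check: goods available $8,995 = COGS $7,303 + ending $1,692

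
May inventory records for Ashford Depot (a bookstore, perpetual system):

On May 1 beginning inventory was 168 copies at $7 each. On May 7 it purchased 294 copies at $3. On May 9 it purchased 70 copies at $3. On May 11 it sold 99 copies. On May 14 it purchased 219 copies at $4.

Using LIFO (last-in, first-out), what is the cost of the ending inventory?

Ending inventory = $2,847

May 11, 99 sold [LIFO — newest first]: 70 @ $3 + 29 @ $3 = $297
Ending inventory: 168 @ $7 + 265 @ $3 + 219 @ $4 = $2,847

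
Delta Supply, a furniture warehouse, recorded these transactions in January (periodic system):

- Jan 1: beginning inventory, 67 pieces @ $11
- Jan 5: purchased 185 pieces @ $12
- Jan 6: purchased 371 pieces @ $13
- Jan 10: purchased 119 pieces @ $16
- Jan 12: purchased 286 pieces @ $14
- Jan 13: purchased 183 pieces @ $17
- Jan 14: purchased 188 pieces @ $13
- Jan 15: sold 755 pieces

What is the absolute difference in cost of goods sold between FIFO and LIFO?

FIFO COGS: 67 @ $11 + 185 @ $12 + 371 @ $13 + 119 @ $16 + 13 @ $14 = $9,866
LIFO COGS: 188 @ $13 + 183 @ $17 + 286 @ $14 + 98 @ $16 = $11,127
Difference = |$9,866 − $11,127| = $1,261

$1,261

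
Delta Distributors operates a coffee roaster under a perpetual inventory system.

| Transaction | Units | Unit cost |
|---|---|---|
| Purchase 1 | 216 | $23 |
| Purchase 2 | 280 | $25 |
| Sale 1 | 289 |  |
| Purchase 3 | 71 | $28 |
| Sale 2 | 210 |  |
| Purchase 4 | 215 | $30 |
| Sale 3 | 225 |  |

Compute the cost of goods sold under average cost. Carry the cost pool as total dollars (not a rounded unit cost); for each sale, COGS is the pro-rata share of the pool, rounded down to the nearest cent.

After Purchase 1: 216 on hand, pool $4,968.00 (≈ $23.0000 each)
After Purchase 2: 496 on hand, pool $11,968.00 (≈ $24.1290 each)
Sale 1, sell 289: 289/496 × $11,968.00 → $6,973.29
After Purchase 3: 278 on hand, pool $6,982.71 (≈ $25.1177 each)
Sale 2, sell 210: 210/278 × $6,982.71 → $5,274.70
After Purchase 4: 283 on hand, pool $8,158.01 (≈ $28.8269 each)
Sale 3, sell 225: 225/283 × $8,158.01 → $6,486.05
Total COGS = $6,973.29 + $5,274.70 + $6,486.05 = $18,734.04
Ending inventory (cost pool remaining) = $1,671.96

COGS = $18,734.04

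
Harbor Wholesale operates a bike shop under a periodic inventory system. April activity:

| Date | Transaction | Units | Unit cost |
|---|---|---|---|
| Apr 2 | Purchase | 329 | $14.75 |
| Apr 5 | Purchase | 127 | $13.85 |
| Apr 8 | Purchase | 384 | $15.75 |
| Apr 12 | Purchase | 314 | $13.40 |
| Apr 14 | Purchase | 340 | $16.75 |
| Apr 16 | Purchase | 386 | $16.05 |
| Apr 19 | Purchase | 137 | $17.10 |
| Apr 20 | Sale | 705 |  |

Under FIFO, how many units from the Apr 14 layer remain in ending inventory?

Apr 20, 705 sold [FIFO — oldest first]: 329 @ $14.75 + 127 @ $13.85 + 249 @ $15.75 = $10,533.45
Ending inventory: 135 @ $15.75 + 314 @ $13.40 + 340 @ $16.75 + 386 @ $16.05 + 137 @ $17.10 = $20,566.85
Check: goods available $31,100.30 = COGS $10,533.45 + ending $20,566.85

340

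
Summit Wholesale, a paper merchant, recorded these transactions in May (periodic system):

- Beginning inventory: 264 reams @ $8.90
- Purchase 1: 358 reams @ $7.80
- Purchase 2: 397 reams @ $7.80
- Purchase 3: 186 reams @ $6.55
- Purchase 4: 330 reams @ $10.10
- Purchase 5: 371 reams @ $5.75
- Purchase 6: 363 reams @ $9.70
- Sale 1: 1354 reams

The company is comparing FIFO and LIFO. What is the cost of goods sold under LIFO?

COGS = $11,016.85

FIFO COGS: 264 @ $8.90 + 358 @ $7.80 + 397 @ $7.80 + 186 @ $6.55 + 149 @ $10.10 = $10,961.80
LIFO COGS: 363 @ $9.70 + 371 @ $5.75 + 330 @ $10.10 + 186 @ $6.55 + 104 @ $7.80 = $11,016.85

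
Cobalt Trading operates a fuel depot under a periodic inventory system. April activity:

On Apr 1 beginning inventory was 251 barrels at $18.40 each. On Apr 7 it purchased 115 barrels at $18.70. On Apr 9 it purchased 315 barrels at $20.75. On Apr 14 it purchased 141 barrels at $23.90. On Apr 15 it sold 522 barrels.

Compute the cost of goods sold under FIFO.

COGS = $10,005.90

Apr 15, 522 sold [FIFO — oldest first]: 251 @ $18.40 + 115 @ $18.70 + 156 @ $20.75 = $10,005.90
Ending inventory: 159 @ $20.75 + 141 @ $23.90 = $6,669.15
Check: goods available $16,675.05 = COGS $10,005.90 + ending $6,669.15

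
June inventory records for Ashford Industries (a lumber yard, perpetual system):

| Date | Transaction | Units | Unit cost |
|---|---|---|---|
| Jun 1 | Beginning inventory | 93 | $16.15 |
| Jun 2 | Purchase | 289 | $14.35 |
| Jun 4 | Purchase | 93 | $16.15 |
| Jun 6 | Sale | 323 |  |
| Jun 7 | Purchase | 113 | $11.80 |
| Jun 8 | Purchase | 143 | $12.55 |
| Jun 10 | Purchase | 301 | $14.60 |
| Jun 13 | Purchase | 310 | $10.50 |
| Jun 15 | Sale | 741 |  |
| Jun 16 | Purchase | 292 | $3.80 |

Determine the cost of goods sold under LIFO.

Jun 6, 323 sold [LIFO — newest first]: 93 @ $16.15 + 230 @ $14.35 = $4,802.45
Jun 15, 741 sold [LIFO — newest first]: 310 @ $10.50 + 301 @ $14.60 + 130 @ $12.55 = $9,281.10
Total COGS = $4,802.45 + $9,281.10 = $14,083.55
Ending inventory: 93 @ $16.15 + 59 @ $14.35 + 113 @ $11.80 + 13 @ $12.55 + 292 @ $3.80 = $4,954.75

COGS = $14,083.55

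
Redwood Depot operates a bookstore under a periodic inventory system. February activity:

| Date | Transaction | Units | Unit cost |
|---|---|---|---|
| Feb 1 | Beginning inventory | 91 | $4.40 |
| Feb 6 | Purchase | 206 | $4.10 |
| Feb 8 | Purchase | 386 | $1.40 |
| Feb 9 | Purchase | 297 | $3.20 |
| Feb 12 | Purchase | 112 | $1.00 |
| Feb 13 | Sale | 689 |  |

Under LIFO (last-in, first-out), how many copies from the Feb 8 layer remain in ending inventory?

Feb 13, 689 sold [LIFO — newest first]: 112 @ $1.00 + 297 @ $3.20 + 280 @ $1.40 = $1,454.40
Ending inventory: 91 @ $4.40 + 206 @ $4.10 + 106 @ $1.40 = $1,393.40
Check: goods available $2,847.80 = COGS $1,454.40 + ending $1,393.40

106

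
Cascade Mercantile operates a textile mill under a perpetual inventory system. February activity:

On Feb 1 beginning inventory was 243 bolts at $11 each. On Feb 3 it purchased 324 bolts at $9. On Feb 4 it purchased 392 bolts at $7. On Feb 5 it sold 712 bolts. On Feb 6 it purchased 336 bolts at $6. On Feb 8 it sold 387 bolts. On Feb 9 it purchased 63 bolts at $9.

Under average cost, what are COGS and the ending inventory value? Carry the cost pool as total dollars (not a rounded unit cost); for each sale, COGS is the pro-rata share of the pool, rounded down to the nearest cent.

COGS = $8,949.68; ending inventory = $1,966.32

After Feb 1: 243 on hand, pool $2,673.00 (≈ $11.0000 each)
After Feb 3: 567 on hand, pool $5,589.00 (≈ $9.8571 each)
After Feb 4: 959 on hand, pool $8,333.00 (≈ $8.6893 each)
Feb 5, sell 712: 712/959 × $8,333.00 → $6,186.75
After Feb 6: 583 on hand, pool $4,162.25 (≈ $7.1394 each)
Feb 8, sell 387: 387/583 × $4,162.25 → $2,762.93
After Feb 9: 259 on hand, pool $1,966.32 (≈ $7.5920 each)
Total COGS = $6,186.75 + $2,762.93 = $8,949.68
Ending inventory (cost pool remaining) = $1,966.32
Check: goods available $10,916.00 = COGS $8,949.68 + ending $1,966.32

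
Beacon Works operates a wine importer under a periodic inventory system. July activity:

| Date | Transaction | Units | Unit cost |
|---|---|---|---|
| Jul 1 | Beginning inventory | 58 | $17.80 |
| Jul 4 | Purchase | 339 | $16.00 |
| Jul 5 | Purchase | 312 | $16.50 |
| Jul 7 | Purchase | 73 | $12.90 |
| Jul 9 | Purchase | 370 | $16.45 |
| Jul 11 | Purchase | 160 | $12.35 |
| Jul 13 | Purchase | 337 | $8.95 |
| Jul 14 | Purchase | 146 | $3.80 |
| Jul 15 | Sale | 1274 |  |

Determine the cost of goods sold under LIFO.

Jul 15, 1274 sold [LIFO — newest first]: 146 @ $3.80 + 337 @ $8.95 + 160 @ $12.35 + 370 @ $16.45 + 73 @ $12.90 + 188 @ $16.50 = $15,677.15
Ending inventory: 58 @ $17.80 + 339 @ $16.00 + 124 @ $16.50 = $8,502.40

COGS = $15,677.15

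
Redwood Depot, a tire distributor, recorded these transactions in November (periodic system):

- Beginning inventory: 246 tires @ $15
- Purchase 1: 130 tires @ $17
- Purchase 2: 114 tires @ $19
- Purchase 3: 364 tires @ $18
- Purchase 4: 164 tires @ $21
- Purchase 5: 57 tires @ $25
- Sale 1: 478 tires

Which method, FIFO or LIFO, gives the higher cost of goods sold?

FIFO COGS: 246 @ $15 + 130 @ $17 + 102 @ $19 = $7,838
LIFO COGS: 57 @ $25 + 164 @ $21 + 257 @ $18 = $9,495

LIFO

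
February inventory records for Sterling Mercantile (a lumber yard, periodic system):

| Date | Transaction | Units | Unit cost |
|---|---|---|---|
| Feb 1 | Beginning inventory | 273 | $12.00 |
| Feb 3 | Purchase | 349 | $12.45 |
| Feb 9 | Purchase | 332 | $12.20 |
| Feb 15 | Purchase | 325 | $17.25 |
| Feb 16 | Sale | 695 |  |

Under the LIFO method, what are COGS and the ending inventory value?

COGS = $10,129.75; ending inventory = $7,147.95

Feb 16, 695 sold [LIFO — newest first]: 325 @ $17.25 + 332 @ $12.20 + 38 @ $12.45 = $10,129.75
Ending inventory: 273 @ $12.00 + 311 @ $12.45 = $7,147.95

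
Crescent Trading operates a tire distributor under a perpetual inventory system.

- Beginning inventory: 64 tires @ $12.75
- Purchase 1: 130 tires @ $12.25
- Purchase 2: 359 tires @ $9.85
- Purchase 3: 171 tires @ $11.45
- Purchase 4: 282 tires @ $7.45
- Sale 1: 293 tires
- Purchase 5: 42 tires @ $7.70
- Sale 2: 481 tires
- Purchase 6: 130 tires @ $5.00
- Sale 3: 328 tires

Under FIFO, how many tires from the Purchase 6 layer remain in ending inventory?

76

Sale 1 (293) [FIFO — oldest first]: 64 @ $12.75 + 130 @ $12.25 + 99 @ $9.85 = $3,383.65
Sale 2 (481) [FIFO — oldest first]: 260 @ $9.85 + 171 @ $11.45 + 50 @ $7.45 = $4,891.45
Sale 3 (328) [FIFO — oldest first]: 232 @ $7.45 + 42 @ $7.70 + 54 @ $5.00 = $2,321.80
Total COGS = $3,383.65 + $4,891.45 + $2,321.80 = $10,596.90
Ending inventory: 76 @ $5.00 = $380.00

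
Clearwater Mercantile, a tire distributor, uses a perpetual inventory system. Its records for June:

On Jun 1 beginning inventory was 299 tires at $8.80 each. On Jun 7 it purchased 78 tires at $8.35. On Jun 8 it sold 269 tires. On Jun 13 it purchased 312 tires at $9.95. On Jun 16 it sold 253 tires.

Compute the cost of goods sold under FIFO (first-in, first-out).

COGS = $4,725.25

Jun 8, 269 sold [FIFO — oldest first]: 269 @ $8.80 = $2,367.20
Jun 16, 253 sold [FIFO — oldest first]: 30 @ $8.80 + 78 @ $8.35 + 145 @ $9.95 = $2,358.05
Total COGS = $2,367.20 + $2,358.05 = $4,725.25
Ending inventory: 167 @ $9.95 = $1,661.65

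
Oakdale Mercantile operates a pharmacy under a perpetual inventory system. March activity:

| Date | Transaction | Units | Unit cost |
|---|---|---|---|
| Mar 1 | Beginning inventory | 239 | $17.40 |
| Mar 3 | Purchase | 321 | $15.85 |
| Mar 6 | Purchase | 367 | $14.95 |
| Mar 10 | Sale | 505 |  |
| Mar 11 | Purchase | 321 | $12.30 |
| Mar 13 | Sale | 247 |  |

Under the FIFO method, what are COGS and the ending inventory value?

COGS = $12,116.85; ending inventory = $6,564.55

Mar 10, 505 sold [FIFO — oldest first]: 239 @ $17.40 + 266 @ $15.85 = $8,374.70
Mar 13, 247 sold [FIFO — oldest first]: 55 @ $15.85 + 192 @ $14.95 = $3,742.15
Total COGS = $8,374.70 + $3,742.15 = $12,116.85
Ending inventory: 175 @ $14.95 + 321 @ $12.30 = $6,564.55
Check: goods available $18,681.40 = COGS $12,116.85 + ending $6,564.55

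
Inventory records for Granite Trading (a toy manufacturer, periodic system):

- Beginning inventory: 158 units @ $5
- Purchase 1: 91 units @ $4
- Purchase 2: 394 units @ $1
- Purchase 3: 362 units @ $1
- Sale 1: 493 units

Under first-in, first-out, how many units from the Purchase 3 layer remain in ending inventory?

Sale 1 (493) [FIFO — oldest first]: 158 @ $5 + 91 @ $4 + 244 @ $1 = $1,398
Ending inventory: 150 @ $1 + 362 @ $1 = $512

362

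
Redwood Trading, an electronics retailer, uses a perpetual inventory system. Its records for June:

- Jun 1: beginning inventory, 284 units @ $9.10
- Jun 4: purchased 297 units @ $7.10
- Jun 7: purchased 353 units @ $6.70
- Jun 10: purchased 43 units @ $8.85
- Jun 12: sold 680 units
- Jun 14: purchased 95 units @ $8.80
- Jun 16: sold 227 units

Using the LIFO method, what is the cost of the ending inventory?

Ending inventory = $1,501.50

Jun 12, 680 sold [LIFO — newest first]: 43 @ $8.85 + 353 @ $6.70 + 284 @ $7.10 = $4,762.05
Jun 16, 227 sold [LIFO — newest first]: 95 @ $8.80 + 13 @ $7.10 + 119 @ $9.10 = $2,011.20
Total COGS = $4,762.05 + $2,011.20 = $6,773.25
Ending inventory: 165 @ $9.10 = $1,501.50
Check: goods available $8,274.75 = COGS $6,773.25 + ending $1,501.50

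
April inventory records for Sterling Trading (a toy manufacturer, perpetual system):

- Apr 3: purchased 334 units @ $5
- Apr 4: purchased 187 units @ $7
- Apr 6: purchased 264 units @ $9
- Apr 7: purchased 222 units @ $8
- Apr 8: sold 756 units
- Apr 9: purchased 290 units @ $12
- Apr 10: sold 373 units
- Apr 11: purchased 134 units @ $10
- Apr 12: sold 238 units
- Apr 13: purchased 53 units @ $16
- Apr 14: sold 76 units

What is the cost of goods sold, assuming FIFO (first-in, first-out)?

COGS = $12,143

Apr 8, 756 sold [FIFO — oldest first]: 334 @ $5 + 187 @ $7 + 235 @ $9 = $5,094
Apr 10, 373 sold [FIFO — oldest first]: 29 @ $9 + 222 @ $8 + 122 @ $12 = $3,501
Apr 12, 238 sold [FIFO — oldest first]: 168 @ $12 + 70 @ $10 = $2,716
Apr 14, 76 sold [FIFO — oldest first]: 64 @ $10 + 12 @ $16 = $832
Total COGS = $5,094 + $3,501 + $2,716 + $832 = $12,143
Ending inventory: 41 @ $16 = $656
Check: goods available $12,799 = COGS $12,143 + ending $656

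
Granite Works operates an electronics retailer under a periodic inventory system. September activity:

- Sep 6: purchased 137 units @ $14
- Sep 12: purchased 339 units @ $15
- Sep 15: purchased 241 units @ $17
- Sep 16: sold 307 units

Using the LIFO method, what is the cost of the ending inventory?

Ending inventory = $6,013

Sep 16, 307 sold [LIFO — newest first]: 241 @ $17 + 66 @ $15 = $5,087
Ending inventory: 137 @ $14 + 273 @ $15 = $6,013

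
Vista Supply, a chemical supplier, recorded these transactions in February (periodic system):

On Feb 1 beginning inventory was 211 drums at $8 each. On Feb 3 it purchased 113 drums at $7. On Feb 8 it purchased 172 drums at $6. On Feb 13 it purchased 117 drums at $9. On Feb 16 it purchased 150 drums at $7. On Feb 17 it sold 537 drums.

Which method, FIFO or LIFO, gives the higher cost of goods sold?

FIFO COGS: 211 @ $8 + 113 @ $7 + 172 @ $6 + 41 @ $9 = $3,880
LIFO COGS: 150 @ $7 + 117 @ $9 + 172 @ $6 + 98 @ $7 = $3,821

FIFO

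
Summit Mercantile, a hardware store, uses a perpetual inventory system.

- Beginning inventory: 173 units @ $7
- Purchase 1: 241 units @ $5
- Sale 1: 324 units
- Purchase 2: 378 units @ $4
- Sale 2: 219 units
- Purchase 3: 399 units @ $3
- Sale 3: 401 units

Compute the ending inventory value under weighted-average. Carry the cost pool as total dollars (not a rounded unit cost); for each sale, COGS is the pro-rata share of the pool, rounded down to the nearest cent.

After Beginning: 173 on hand, pool $1,211.00 (≈ $7.0000 each)
After Purchase 1: 414 on hand, pool $2,416.00 (≈ $5.8357 each)
Sale 1, sell 324: 324/414 × $2,416.00 → $1,890.78
After Purchase 2: 468 on hand, pool $2,037.22 (≈ $4.3530 each)
Sale 2, sell 219: 219/468 × $2,037.22 → $953.31
After Purchase 3: 648 on hand, pool $2,280.91 (≈ $3.5199 each)
Sale 3, sell 401: 401/648 × $2,280.91 → $1,411.48
Total COGS = $1,890.78 + $953.31 + $1,411.48 = $4,255.57
Ending inventory (cost pool remaining) = $869.43
Check: goods available $5,125.00 = COGS $4,255.57 + ending $869.43

Ending inventory = $869.43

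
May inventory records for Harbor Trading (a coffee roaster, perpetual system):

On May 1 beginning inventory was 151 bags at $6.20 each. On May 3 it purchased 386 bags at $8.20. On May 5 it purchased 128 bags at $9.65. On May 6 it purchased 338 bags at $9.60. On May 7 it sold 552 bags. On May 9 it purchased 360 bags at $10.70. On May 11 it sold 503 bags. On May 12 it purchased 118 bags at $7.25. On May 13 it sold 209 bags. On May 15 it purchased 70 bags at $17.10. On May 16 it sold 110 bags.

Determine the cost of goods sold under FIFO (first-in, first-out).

May 7, 552 sold [FIFO — oldest first]: 151 @ $6.20 + 386 @ $8.20 + 15 @ $9.65 = $4,246.15
May 11, 503 sold [FIFO — oldest first]: 113 @ $9.65 + 338 @ $9.60 + 52 @ $10.70 = $4,891.65
May 13, 209 sold [FIFO — oldest first]: 209 @ $10.70 = $2,236.30
May 16, 110 sold [FIFO — oldest first]: 99 @ $10.70 + 11 @ $7.25 = $1,139.05
Total COGS = $4,246.15 + $4,891.65 + $2,236.30 + $1,139.05 = $12,513.15
Ending inventory: 107 @ $7.25 + 70 @ $17.10 = $1,972.75
Check: goods available $14,485.90 = COGS $12,513.15 + ending $1,972.75

COGS = $12,513.15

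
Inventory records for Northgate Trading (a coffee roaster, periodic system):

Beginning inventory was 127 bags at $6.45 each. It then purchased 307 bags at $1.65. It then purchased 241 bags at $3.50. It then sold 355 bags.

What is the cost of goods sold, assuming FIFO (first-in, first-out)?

COGS = $1,195.35

Sale 1 (355) [FIFO — oldest first]: 127 @ $6.45 + 228 @ $1.65 = $1,195.35
Ending inventory: 79 @ $1.65 + 241 @ $3.50 = $973.85
Check: goods available $2,169.20 = COGS $1,195.35 + ending $973.85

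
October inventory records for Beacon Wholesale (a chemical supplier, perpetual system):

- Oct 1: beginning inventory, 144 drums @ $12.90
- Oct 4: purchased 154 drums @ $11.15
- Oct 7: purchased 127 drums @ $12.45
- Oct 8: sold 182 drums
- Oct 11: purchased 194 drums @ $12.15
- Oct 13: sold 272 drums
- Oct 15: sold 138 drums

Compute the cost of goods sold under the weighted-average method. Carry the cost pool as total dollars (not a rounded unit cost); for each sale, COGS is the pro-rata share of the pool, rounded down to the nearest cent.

After Oct 1: 144 on hand, pool $1,857.60 (≈ $12.9000 each)
After Oct 4: 298 on hand, pool $3,574.70 (≈ $11.9956 each)
After Oct 7: 425 on hand, pool $5,155.85 (≈ $12.1314 each)
Oct 8, sell 182: 182/425 × $5,155.85 → $2,207.91
After Oct 11: 437 on hand, pool $5,305.04 (≈ $12.1397 each)
Oct 13, sell 272: 272/437 × $5,305.04 → $3,301.99
Oct 15, sell 138: 138/165 × $2,003.05 → $1,675.27
Total COGS = $2,207.91 + $3,301.99 + $1,675.27 = $7,185.17
Ending inventory (cost pool remaining) = $327.78

COGS = $7,185.17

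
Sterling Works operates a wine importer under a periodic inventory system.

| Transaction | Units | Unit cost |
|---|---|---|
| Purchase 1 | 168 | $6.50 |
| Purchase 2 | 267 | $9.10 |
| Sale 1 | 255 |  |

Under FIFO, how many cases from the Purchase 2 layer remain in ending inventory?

180

Sale 1 (255) [FIFO — oldest first]: 168 @ $6.50 + 87 @ $9.10 = $1,883.70
Ending inventory: 180 @ $9.10 = $1,638.00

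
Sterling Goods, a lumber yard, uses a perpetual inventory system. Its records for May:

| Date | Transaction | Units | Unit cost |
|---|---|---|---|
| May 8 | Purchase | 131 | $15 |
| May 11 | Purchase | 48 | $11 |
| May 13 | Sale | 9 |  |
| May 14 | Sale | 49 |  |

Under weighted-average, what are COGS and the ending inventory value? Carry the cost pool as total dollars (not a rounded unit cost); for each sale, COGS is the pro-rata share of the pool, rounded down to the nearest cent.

After May 8: 131 on hand, pool $1,965.00 (≈ $15.0000 each)
After May 11: 179 on hand, pool $2,493.00 (≈ $13.9274 each)
May 13, sell 9: 9/179 × $2,493.00 → $125.34
May 14, sell 49: 49/170 × $2,367.66 → $682.44
Total COGS = $125.34 + $682.44 = $807.78
Ending inventory (cost pool remaining) = $1,685.22
Check: goods available $2,493.00 = COGS $807.78 + ending $1,685.22

COGS = $807.78; ending inventory = $1,685.22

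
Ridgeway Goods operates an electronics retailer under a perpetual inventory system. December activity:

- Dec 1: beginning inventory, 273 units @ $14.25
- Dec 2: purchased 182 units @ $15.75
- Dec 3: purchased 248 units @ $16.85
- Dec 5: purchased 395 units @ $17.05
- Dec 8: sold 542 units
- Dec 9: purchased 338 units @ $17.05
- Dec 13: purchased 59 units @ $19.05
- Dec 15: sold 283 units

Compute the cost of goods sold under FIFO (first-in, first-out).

Dec 8, 542 sold [FIFO — oldest first]: 273 @ $14.25 + 182 @ $15.75 + 87 @ $16.85 = $8,222.70
Dec 15, 283 sold [FIFO — oldest first]: 161 @ $16.85 + 122 @ $17.05 = $4,792.95
Total COGS = $8,222.70 + $4,792.95 = $13,015.65
Ending inventory: 273 @ $17.05 + 338 @ $17.05 + 59 @ $19.05 = $11,541.50

COGS = $13,015.65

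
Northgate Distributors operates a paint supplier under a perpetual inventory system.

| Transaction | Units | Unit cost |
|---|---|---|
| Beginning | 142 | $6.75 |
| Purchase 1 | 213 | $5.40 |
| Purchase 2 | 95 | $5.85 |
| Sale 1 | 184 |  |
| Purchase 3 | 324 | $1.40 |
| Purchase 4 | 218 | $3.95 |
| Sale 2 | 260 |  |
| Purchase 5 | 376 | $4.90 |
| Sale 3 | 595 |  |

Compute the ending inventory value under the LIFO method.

Ending inventory = $1,716.30

Sale 1 (184) [LIFO — newest first]: 95 @ $5.85 + 89 @ $5.40 = $1,036.35
Sale 2 (260) [LIFO — newest first]: 218 @ $3.95 + 42 @ $1.40 = $919.90
Sale 3 (595) [LIFO — newest first]: 376 @ $4.90 + 219 @ $1.40 = $2,149.00
Total COGS = $1,036.35 + $919.90 + $2,149.00 = $4,105.25
Ending inventory: 142 @ $6.75 + 124 @ $5.40 + 63 @ $1.40 = $1,716.30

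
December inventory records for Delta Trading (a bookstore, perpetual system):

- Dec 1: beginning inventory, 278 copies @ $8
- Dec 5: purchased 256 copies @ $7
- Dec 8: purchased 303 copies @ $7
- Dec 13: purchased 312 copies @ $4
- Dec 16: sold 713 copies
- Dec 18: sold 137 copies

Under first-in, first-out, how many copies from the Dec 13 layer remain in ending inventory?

299

Dec 16, 713 sold [FIFO — oldest first]: 278 @ $8 + 256 @ $7 + 179 @ $7 = $5,269
Dec 18, 137 sold [FIFO — oldest first]: 124 @ $7 + 13 @ $4 = $920
Total COGS = $5,269 + $920 = $6,189
Ending inventory: 299 @ $4 = $1,196
Check: goods available $7,385 = COGS $6,189 + ending $1,196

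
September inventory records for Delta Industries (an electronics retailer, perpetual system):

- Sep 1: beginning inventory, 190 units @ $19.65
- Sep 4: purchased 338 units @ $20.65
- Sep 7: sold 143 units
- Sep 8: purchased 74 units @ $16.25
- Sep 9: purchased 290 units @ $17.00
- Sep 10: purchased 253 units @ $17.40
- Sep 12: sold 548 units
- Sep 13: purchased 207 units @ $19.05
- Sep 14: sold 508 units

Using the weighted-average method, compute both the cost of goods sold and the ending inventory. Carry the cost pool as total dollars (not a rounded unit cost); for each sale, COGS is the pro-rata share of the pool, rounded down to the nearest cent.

COGS = $22,354.38; ending inventory = $2,836.87

After Sep 1: 190 on hand, pool $3,733.50 (≈ $19.6500 each)
After Sep 4: 528 on hand, pool $10,713.20 (≈ $20.2902 each)
Sep 7, sell 143: 143/528 × $10,713.20 → $2,901.49
After Sep 8: 459 on hand, pool $9,014.21 (≈ $19.6388 each)
After Sep 9: 749 on hand, pool $13,944.21 (≈ $18.6171 each)
After Sep 10: 1002 on hand, pool $18,346.41 (≈ $18.3098 each)
Sep 12, sell 548: 548/1002 × $18,346.41 → $10,033.76
After Sep 13: 661 on hand, pool $12,256.00 (≈ $18.5416 each)
Sep 14, sell 508: 508/661 × $12,256.00 → $9,419.13
Total COGS = $2,901.49 + $10,033.76 + $9,419.13 = $22,354.38
Ending inventory (cost pool remaining) = $2,836.87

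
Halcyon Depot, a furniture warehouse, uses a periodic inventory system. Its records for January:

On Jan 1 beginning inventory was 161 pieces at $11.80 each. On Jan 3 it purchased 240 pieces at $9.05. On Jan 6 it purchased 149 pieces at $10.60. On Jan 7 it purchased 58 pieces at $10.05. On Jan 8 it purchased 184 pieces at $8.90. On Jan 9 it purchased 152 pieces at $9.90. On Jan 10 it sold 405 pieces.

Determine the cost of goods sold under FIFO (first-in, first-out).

Jan 10, 405 sold [FIFO — oldest first]: 161 @ $11.80 + 240 @ $9.05 + 4 @ $10.60 = $4,114.20
Ending inventory: 145 @ $10.60 + 58 @ $10.05 + 184 @ $8.90 + 152 @ $9.90 = $5,262.30
Check: goods available $9,376.50 = COGS $4,114.20 + ending $5,262.30

COGS = $4,114.20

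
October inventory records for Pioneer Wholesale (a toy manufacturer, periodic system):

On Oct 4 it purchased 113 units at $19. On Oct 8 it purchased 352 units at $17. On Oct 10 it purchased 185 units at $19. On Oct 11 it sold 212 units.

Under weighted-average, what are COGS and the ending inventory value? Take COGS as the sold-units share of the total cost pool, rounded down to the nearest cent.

Oct 11, sell 212: 212/650 × $11,646.00 → $3,798.38
Ending inventory (cost pool remaining) = $7,847.62
Check: goods available $11,646.00 = COGS $3,798.38 + ending $7,847.62

COGS = $3,798.38; ending inventory = $7,847.62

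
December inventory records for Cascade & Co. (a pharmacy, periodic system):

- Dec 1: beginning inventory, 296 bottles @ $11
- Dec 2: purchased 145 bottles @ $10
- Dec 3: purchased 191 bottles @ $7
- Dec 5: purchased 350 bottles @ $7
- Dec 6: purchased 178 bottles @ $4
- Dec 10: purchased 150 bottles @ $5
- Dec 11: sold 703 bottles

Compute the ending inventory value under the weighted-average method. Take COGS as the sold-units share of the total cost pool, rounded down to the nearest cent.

Dec 11, sell 703: 703/1310 × $9,955.00 → $5,342.26
Ending inventory (cost pool remaining) = $4,612.74

Ending inventory = $4,612.74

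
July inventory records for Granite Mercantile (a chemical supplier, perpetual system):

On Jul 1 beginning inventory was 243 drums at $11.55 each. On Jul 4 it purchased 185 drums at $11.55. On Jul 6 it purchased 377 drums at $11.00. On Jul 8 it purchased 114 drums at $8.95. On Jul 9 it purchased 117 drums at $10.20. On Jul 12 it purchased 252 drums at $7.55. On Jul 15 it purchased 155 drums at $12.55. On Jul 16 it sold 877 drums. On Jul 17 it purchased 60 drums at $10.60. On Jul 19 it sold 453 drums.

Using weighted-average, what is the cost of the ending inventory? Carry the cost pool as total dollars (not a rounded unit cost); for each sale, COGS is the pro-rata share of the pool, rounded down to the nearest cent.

After Jul 1: 243 on hand, pool $2,806.65 (≈ $11.5500 each)
After Jul 4: 428 on hand, pool $4,943.40 (≈ $11.5500 each)
After Jul 6: 805 on hand, pool $9,090.40 (≈ $11.2924 each)
After Jul 8: 919 on hand, pool $10,110.70 (≈ $11.0018 each)
After Jul 9: 1036 on hand, pool $11,304.10 (≈ $10.9113 each)
After Jul 12: 1288 on hand, pool $13,206.70 (≈ $10.2536 each)
After Jul 15: 1443 on hand, pool $15,151.95 (≈ $10.5003 each)
Jul 16, sell 877: 877/1443 × $15,151.95 → $9,208.77
After Jul 17: 626 on hand, pool $6,579.18 (≈ $10.5099 each)
Jul 19, sell 453: 453/626 × $6,579.18 → $4,760.97
Total COGS = $9,208.77 + $4,760.97 = $13,969.74
Ending inventory (cost pool remaining) = $1,818.21

Ending inventory = $1,818.21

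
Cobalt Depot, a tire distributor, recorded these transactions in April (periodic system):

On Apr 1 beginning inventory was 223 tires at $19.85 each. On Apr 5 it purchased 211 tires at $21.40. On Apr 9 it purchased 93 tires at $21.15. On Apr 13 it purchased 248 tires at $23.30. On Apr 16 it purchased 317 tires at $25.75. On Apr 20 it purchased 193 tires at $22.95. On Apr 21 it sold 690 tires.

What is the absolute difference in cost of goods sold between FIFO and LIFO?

$2,079.30

FIFO COGS: 223 @ $19.85 + 211 @ $21.40 + 93 @ $21.15 + 163 @ $23.30 = $14,706.80
LIFO COGS: 193 @ $22.95 + 317 @ $25.75 + 180 @ $23.30 = $16,786.10
Difference = |$14,706.80 − $16,786.10| = $2,079.30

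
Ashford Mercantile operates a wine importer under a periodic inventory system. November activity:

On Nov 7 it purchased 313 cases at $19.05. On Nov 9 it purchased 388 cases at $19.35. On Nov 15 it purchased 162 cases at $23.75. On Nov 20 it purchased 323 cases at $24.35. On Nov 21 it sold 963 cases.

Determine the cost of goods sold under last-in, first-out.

COGS = $20,934.85

Nov 21, 963 sold [LIFO — newest first]: 323 @ $24.35 + 162 @ $23.75 + 388 @ $19.35 + 90 @ $19.05 = $20,934.85
Ending inventory: 223 @ $19.05 = $4,248.15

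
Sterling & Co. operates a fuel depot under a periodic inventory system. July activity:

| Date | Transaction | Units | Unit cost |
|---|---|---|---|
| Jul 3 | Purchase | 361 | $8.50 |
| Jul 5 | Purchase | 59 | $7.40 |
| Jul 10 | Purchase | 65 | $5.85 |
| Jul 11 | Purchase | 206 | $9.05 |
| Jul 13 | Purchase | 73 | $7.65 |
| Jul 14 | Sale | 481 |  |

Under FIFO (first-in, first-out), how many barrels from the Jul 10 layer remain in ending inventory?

Jul 14, 481 sold [FIFO — oldest first]: 361 @ $8.50 + 59 @ $7.40 + 61 @ $5.85 = $3,861.95
Ending inventory: 4 @ $5.85 + 206 @ $9.05 + 73 @ $7.65 = $2,446.15
Check: goods available $6,308.10 = COGS $3,861.95 + ending $2,446.15

4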